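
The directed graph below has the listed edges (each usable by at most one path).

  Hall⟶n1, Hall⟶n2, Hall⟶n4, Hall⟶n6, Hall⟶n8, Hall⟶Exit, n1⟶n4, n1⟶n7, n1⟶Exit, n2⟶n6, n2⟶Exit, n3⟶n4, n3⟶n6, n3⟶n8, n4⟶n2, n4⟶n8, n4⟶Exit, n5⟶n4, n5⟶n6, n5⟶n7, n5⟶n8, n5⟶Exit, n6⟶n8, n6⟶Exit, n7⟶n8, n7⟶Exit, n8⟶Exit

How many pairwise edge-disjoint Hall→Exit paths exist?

6

Assign every edge capacity 1; by Menger, the answer equals the max flow.
Path Hall→Exit (+1); total 1.
Path Hall→n1→Exit (+1); total 2.
Path Hall→n2→Exit (+1); total 3.
Path Hall→n4→Exit (+1); total 4.
Path Hall→n6→Exit (+1); total 5.
Path Hall→n8→Exit (+1); total 6.
No residual Hall→Exit path; max flow = 6.
Certifying cut of size 6: {Hall→Exit, Hall→n1, Hall→n2, Hall→n4, Hall→n6, Hall→n8}.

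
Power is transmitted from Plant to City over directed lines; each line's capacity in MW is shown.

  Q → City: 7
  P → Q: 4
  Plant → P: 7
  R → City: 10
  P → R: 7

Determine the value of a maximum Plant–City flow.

7

Augment Plant→P→Q→City: bottleneck 4, flow now 4.
Augment Plant→P→R→City: bottleneck 3, flow now 7.
No augmenting path remains; maximum flow = 7.
In the residual graph, reachable from Plant: {Plant}.
Min-cut edges: Plant→P (7); capacity 7 = 7.
This cut is saturated, so no flow can exceed 7.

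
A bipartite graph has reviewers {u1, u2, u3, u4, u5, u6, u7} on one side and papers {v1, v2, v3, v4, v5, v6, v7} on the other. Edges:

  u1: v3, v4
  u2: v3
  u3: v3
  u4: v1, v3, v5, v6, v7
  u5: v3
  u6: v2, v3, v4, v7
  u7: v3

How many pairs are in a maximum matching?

4

Unit-capacity flow: source→left, listed edges, right→sink; max matching = max flow.
Augmenting path u1→v3 (+1); matched 1.
Augmenting path u4→v1 (+1); matched 2.
Augmenting path u6→v2 (+1); matched 3.
Augmenting path u2→v3→u1→v4 (+1); matched 4.
No augmenting path remains; maximum matching = 4.
König certificate: {u1, u4, u6, v3} is a vertex cover of size 4 (every listed pair touches it), so no matching can be larger.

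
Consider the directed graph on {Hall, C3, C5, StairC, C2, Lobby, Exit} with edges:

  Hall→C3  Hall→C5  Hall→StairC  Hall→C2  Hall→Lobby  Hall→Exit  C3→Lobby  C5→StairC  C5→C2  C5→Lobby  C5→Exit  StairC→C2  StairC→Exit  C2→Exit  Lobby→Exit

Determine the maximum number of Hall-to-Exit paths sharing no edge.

Assign every edge capacity 1; by Menger, the answer equals the max flow.
Path Hall→Exit (+1); total 1.
Path Hall→C5→Exit (+1); total 2.
Path Hall→StairC→Exit (+1); total 3.
Path Hall→C2→Exit (+1); total 4.
Path Hall→Lobby→Exit (+1); total 5.
No residual Hall→Exit path; max flow = 5.
Certifying cut of size 5: {Hall→C2, Hall→C5, Hall→Exit, Hall→StairC, Lobby→Exit}.

5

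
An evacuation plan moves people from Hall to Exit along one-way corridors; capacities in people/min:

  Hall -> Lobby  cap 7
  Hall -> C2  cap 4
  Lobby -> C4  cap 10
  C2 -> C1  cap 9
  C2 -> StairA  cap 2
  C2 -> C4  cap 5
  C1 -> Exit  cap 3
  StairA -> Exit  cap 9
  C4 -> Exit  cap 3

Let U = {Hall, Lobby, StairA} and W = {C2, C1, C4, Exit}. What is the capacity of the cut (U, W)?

23

Edges leaving {Hall, Lobby, StairA}: Hall→C2 (4), Lobby→C4 (10), StairA→Exit (9).
Cut capacity = 4 + 10 + 9 = 23.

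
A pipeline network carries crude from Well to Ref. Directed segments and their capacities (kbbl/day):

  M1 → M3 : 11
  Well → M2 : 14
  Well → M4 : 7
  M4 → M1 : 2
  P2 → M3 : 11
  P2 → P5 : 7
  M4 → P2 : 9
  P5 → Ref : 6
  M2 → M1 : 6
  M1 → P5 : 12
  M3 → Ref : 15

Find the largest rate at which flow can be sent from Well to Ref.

13

Augment Well→M4→M1→P5→Ref: bottleneck 2, flow now 2.
Augment Well→M4→P2→P5→Ref: bottleneck 4, flow now 6.
Augment Well→M4→P2→M3→Ref: bottleneck 1, flow now 7.
Augment Well→M2→M1→M3→Ref: bottleneck 6, flow now 13.
No augmenting path remains; maximum flow = 13.
In the residual graph, reachable from Well: {Well, M2}.
Min-cut edges: Well→M4 (7), M2→M1 (6); capacity 7 + 6 = 13.
This cut is saturated, so no flow can exceed 13.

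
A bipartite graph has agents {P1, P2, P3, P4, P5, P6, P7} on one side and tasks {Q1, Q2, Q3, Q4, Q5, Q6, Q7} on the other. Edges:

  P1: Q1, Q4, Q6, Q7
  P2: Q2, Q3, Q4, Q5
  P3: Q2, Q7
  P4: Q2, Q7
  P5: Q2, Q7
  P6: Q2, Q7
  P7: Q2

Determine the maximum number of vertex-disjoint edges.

Unit-capacity flow: source→left, listed edges, right→sink; max matching = max flow.
Augmenting path P1→Q1 (+1); matched 1.
Augmenting path P2→Q2 (+1); matched 2.
Augmenting path P3→Q7 (+1); matched 3.
Augmenting path P4→Q2→P2→Q3 (+1); matched 4.
No augmenting path remains; maximum matching = 4.
König certificate: {P1, P2, Q2, Q7} is a vertex cover of size 4 (every listed pair touches it), so no matching can be larger.

4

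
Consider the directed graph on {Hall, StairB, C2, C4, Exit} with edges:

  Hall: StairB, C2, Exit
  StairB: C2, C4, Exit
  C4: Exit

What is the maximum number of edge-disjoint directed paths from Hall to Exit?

2

Assign every edge capacity 1; by Menger, the answer equals the max flow.
Path Hall→Exit (+1); total 1.
Path Hall→StairB→Exit (+1); total 2.
No residual Hall→Exit path; max flow = 2.
Certifying cut of size 2: {Hall→Exit, Hall→StairB}.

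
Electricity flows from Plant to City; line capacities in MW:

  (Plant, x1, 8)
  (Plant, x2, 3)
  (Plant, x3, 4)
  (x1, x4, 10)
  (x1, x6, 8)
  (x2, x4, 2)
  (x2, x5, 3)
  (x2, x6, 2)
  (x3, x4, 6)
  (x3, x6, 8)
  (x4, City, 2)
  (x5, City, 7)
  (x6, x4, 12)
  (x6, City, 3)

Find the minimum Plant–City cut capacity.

8

Augment Plant→x1→x4→City: bottleneck 2, flow now 2.
Augment Plant→x1→x6→City: bottleneck 3, flow now 5.
Augment Plant→x2→x5→City: bottleneck 3, flow now 8.
No augmenting path remains; maximum flow = 8.
By max-flow min-cut, the minimum cut capacity equals the max flow.
In the residual graph, reachable from Plant: {Plant, x1, x3, x4, x6}.
Min-cut edges: Plant→x2 (3), x4→City (2), x6→City (3); capacity 3 + 2 + 3 = 8.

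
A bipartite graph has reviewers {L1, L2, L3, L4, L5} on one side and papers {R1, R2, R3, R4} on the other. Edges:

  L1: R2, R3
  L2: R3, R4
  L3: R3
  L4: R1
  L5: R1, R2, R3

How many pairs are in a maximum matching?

Unit-capacity flow: source→left, listed edges, right→sink; max matching = max flow.
Augmenting path L1→R2 (+1); matched 1.
Augmenting path L2→R3 (+1); matched 2.
Augmenting path L4→R1 (+1); matched 3.
Augmenting path L3→R3→L2→R4 (+1); matched 4.
No augmenting path remains; maximum matching = 4.
König certificate: {L2, R1, R2, R3} is a vertex cover of size 4 (every listed pair touches it), so no matching can be larger.

4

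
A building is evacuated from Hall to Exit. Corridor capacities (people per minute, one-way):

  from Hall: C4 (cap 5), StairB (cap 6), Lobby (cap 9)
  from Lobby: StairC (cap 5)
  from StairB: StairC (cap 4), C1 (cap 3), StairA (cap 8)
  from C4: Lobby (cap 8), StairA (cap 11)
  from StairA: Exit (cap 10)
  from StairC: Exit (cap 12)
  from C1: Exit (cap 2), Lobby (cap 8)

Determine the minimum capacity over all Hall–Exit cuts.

16

Augment Hall→Lobby→StairC→Exit: bottleneck 5, flow now 5.
Augment Hall→StairB→StairA→Exit: bottleneck 6, flow now 11.
Augment Hall→C4→StairA→Exit: bottleneck 4, flow now 15.
Augment Hall→C4→StairA→StairB→StairC→Exit: bottleneck 1, flow now 16. (uses reverse residual edge)
No augmenting path remains; maximum flow = 16.
By max-flow min-cut, the minimum cut capacity equals the max flow.
In the residual graph, reachable from Hall: {Hall, Lobby}.
Min-cut edges: Hall→StairB (6), Hall→C4 (5), Lobby→StairC (5); capacity 6 + 5 + 5 = 16.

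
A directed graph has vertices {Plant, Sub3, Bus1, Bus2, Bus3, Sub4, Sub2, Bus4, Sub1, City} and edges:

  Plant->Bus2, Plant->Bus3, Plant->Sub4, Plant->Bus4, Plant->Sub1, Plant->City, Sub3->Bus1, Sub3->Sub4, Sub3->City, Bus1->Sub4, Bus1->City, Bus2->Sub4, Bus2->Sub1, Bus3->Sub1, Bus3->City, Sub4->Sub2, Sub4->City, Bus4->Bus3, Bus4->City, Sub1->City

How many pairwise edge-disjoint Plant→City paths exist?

Assign every edge capacity 1; by Menger, the answer equals the max flow.
Path Plant→City (+1); total 1.
Path Plant→Bus3→City (+1); total 2.
Path Plant→Sub4→City (+1); total 3.
Path Plant→Bus4→City (+1); total 4.
Path Plant→Sub1→City (+1); total 5.
No residual Plant→City path; max flow = 5.
Certifying cut of size 5: {Plant→Bus3, Plant→Bus4, Plant→City, Sub1→City, Sub4→City}.

5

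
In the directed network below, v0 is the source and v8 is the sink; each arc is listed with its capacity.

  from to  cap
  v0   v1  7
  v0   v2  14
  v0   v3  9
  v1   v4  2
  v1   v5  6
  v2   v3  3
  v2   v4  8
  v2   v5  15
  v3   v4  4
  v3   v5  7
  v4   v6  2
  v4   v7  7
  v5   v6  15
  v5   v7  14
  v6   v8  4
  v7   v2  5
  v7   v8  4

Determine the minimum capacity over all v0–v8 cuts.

8

Augment v0→v1→v4→v6→v8: bottleneck 2, flow now 2.
Augment v0→v1→v5→v6→v8: bottleneck 2, flow now 4.
Augment v0→v1→v5→v7→v8: bottleneck 3, flow now 7.
Augment v0→v2→v4→v7→v8: bottleneck 1, flow now 8.
No augmenting path remains; maximum flow = 8.
By max-flow min-cut, the minimum cut capacity equals the max flow.
In the residual graph, reachable from v0: {v0, v1, v2, v3, v4, v5, v6, v7}.
Min-cut edges: v6→v8 (4), v7→v8 (4); capacity 4 + 4 = 8.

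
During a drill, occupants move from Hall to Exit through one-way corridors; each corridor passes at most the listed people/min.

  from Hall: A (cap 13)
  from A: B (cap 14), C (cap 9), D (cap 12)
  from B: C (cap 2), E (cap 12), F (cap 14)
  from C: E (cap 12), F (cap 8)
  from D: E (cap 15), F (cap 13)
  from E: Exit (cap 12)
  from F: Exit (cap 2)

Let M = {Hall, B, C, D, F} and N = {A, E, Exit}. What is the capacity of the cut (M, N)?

Edges leaving {Hall, B, C, D, F}: Hall→A (13), B→E (12), C→E (12), D→E (15), F→Exit (2).
Cut capacity = 13 + 12 + 12 + 15 + 2 = 54.

54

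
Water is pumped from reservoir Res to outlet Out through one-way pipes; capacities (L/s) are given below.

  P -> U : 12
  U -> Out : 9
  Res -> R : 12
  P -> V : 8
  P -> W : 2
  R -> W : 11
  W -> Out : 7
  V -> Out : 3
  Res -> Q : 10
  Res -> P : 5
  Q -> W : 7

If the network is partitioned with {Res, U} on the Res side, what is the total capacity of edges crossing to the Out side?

36

Edges leaving {Res, U}: Res→P (5), Res→Q (10), Res→R (12), U→Out (9).
Cut capacity = 5 + 10 + 12 + 9 = 36.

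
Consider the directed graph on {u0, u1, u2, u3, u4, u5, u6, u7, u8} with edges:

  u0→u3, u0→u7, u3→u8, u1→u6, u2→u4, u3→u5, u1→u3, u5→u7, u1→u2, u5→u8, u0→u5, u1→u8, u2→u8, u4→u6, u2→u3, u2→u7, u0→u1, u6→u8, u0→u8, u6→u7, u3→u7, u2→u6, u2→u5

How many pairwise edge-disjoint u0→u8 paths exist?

4

Assign every edge capacity 1; by Menger, the answer equals the max flow.
Path u0→u8 (+1); total 1.
Path u0→u1→u8 (+1); total 2.
Path u0→u3→u8 (+1); total 3.
Path u0→u5→u8 (+1); total 4.
No residual u0→u8 path; max flow = 4.
Certifying cut of size 4: {u0→u1, u0→u3, u0→u5, u0→u8}.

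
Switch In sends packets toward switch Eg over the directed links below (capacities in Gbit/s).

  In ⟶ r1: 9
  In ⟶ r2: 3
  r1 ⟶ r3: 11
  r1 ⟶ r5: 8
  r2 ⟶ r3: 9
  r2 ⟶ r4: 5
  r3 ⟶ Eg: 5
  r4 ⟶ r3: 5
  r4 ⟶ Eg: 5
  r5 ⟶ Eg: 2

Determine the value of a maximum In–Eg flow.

Augment In→r1→r3→Eg: bottleneck 5, flow now 5.
Augment In→r1→r5→Eg: bottleneck 2, flow now 7.
Augment In→r2→r4→Eg: bottleneck 3, flow now 10.
No augmenting path remains; maximum flow = 10.
In the residual graph, reachable from In: {In, r1, r3, r5}.
Min-cut edges: In→r2 (3), r3→Eg (5), r5→Eg (2); capacity 3 + 5 + 2 = 10.
This cut is saturated, so no flow can exceed 10.

10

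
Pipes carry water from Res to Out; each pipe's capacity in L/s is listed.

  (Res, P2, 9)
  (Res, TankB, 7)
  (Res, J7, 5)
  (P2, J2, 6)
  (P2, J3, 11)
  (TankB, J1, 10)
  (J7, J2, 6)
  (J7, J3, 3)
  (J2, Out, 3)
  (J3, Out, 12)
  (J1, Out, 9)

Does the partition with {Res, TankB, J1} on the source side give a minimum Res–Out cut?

Given cut capacity: 9 + 5 + 9 = 23.
Augment Res→P2→J2→Out: bottleneck 3, flow now 3.
Augment Res→P2→J3→Out: bottleneck 6, flow now 9.
Augment Res→TankB→J1→Out: bottleneck 7, flow now 16.
Augment Res→J7→J3→Out: bottleneck 3, flow now 19.
Augment Res→J7→J2→P2→J3→Out: bottleneck 2, flow now 21. (uses reverse residual edge)
No augmenting path remains; maximum flow = 21.
In the residual graph, reachable from Res: {Res}.
Min-cut edges: Res→P2 (9), Res→TankB (7), Res→J7 (5); capacity 9 + 7 + 5 = 21.
Cut capacity 23 exceeds the max flow 21, so it is not minimum.

No — its capacity is 23, but the minimum cut has capacity 21.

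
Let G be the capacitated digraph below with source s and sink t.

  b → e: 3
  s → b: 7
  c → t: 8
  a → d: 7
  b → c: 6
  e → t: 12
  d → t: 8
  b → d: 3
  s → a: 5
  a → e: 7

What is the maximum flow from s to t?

12

Augment s→a→d→t: bottleneck 5, flow now 5.
Augment s→b→c→t: bottleneck 6, flow now 11.
Augment s→b→d→t: bottleneck 1, flow now 12.
No augmenting path remains; maximum flow = 12.
In the residual graph, reachable from s: {s}.
Min-cut edges: s→a (5), s→b (7); capacity 5 + 7 = 12.
This cut is saturated, so no flow can exceed 12.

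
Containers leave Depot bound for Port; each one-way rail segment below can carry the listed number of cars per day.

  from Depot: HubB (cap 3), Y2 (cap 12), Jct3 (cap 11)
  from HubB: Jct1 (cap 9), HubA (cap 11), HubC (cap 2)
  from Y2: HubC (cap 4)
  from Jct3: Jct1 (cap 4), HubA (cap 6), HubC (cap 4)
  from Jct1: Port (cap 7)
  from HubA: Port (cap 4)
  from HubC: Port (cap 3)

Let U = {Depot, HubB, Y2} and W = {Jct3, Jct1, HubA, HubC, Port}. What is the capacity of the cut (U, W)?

37

Edges leaving {Depot, HubB, Y2}: Depot→Jct3 (11), HubB→Jct1 (9), HubB→HubA (11), HubB→HubC (2), Y2→HubC (4).
Cut capacity = 11 + 9 + 11 + 2 + 4 = 37.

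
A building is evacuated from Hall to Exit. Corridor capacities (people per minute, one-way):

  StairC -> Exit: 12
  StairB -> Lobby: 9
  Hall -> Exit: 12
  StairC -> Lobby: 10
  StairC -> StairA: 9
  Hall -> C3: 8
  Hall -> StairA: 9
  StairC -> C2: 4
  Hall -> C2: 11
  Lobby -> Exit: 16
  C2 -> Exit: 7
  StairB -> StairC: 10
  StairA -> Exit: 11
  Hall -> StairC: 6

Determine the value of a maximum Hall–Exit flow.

Augment Hall→Exit: bottleneck 12, flow now 12.
Augment Hall→C2→Exit: bottleneck 7, flow now 19.
Augment Hall→StairC→Exit: bottleneck 6, flow now 25.
Augment Hall→StairA→Exit: bottleneck 9, flow now 34.
No augmenting path remains; maximum flow = 34.
In the residual graph, reachable from Hall: {Hall, C2, C3}.
Min-cut edges: Hall→StairC (6), Hall→StairA (9), Hall→Exit (12), C2→Exit (7); capacity 6 + 9 + 12 + 7 = 34.
This cut is saturated, so no flow can exceed 34.

34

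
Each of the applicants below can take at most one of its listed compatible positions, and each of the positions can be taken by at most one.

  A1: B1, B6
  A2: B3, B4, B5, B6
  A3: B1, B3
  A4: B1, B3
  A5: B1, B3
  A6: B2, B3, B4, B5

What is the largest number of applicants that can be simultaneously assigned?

Unit-capacity flow: source→left, listed edges, right→sink; max matching = max flow.
Augmenting path A1→B1 (+1); matched 1.
Augmenting path A2→B3 (+1); matched 2.
Augmenting path A6→B2 (+1); matched 3.
Augmenting path A3→B1→A1→B6 (+1); matched 4.
Augmenting path A4→B3→A2→B4 (+1); matched 5.
No augmenting path remains; maximum matching = 5.
König certificate: {A1, A2, A6, B1, B3} is a vertex cover of size 5 (every listed pair touches it), so no matching can be larger.

5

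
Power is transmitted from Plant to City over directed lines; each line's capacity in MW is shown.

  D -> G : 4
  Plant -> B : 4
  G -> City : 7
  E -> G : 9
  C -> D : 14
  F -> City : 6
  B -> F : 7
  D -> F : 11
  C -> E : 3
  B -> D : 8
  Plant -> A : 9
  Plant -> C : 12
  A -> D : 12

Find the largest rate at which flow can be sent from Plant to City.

13

Augment Plant→B→F→City: bottleneck 4, flow now 4.
Augment Plant→A→D→F→City: bottleneck 2, flow now 6.
Augment Plant→A→D→G→City: bottleneck 4, flow now 10.
Augment Plant→C→E→G→City: bottleneck 3, flow now 13.
No augmenting path remains; maximum flow = 13.
In the residual graph, reachable from Plant: {Plant, A, B, C, D, F}.
Min-cut edges: C→E (3), D→G (4), F→City (6); capacity 3 + 4 + 6 = 13.
This cut is saturated, so no flow can exceed 13.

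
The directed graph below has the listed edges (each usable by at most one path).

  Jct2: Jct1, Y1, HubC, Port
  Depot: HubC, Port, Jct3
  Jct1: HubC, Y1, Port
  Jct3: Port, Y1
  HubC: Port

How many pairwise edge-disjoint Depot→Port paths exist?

Assign every edge capacity 1; by Menger, the answer equals the max flow.
Path Depot→Port (+1); total 1.
Path Depot→Jct3→Port (+1); total 2.
Path Depot→HubC→Port (+1); total 3.
No residual Depot→Port path; max flow = 3.
Certifying cut of size 3: {Depot→HubC, Depot→Jct3, Depot→Port}.

3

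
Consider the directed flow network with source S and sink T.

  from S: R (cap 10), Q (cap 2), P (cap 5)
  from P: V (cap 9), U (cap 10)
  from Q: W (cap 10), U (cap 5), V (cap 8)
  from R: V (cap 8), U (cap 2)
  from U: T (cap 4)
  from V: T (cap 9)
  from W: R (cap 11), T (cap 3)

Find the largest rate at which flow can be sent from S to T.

15

Augment S→P→U→T: bottleneck 4, flow now 4.
Augment S→P→V→T: bottleneck 1, flow now 5.
Augment S→Q→V→T: bottleneck 2, flow now 7.
Augment S→R→V→T: bottleneck 6, flow now 13.
Augment S→R→V→Q→W→T: bottleneck 2, flow now 15. (uses reverse residual edge)
No augmenting path remains; maximum flow = 15.
In the residual graph, reachable from S: {S, P, R, U, V}.
Min-cut edges: S→Q (2), U→T (4), V→T (9); capacity 2 + 4 + 9 = 15.
This cut is saturated, so no flow can exceed 15.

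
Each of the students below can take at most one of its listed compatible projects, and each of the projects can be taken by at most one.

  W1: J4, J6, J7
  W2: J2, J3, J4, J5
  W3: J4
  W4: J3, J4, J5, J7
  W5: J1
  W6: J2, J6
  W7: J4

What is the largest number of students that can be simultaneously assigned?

Unit-capacity flow: source→left, listed edges, right→sink; max matching = max flow.
Augmenting path W1→J4 (+1); matched 1.
Augmenting path W2→J2 (+1); matched 2.
Augmenting path W4→J3 (+1); matched 3.
Augmenting path W5→J1 (+1); matched 4.
Augmenting path W6→J6 (+1); matched 5.
Augmenting path W3→J4→W1→J7 (+1); matched 6.
No augmenting path remains; maximum matching = 6.
König certificate: {W1, W2, W4, W5, W6, J4} is a vertex cover of size 6 (every listed pair touches it), so no matching can be larger.

6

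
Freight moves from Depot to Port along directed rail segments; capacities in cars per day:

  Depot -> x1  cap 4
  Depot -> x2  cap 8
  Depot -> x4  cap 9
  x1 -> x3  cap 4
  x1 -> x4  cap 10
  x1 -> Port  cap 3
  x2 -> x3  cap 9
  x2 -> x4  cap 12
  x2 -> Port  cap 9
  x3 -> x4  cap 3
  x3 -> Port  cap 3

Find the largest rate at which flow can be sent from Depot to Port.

Augment Depot→x1→Port: bottleneck 3, flow now 3.
Augment Depot→x2→Port: bottleneck 8, flow now 11.
Augment Depot→x1→x3→Port: bottleneck 1, flow now 12.
No augmenting path remains; maximum flow = 12.
In the residual graph, reachable from Depot: {Depot, x4}.
Min-cut edges: Depot→x1 (4), Depot→x2 (8); capacity 4 + 8 = 12.
This cut is saturated, so no flow can exceed 12.

12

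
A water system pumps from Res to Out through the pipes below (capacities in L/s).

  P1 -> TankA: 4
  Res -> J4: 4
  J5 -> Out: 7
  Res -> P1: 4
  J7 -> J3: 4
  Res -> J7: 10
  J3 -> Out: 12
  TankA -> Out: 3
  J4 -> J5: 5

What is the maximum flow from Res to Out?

11

Augment Res→J4→J5→Out: bottleneck 4, flow now 4.
Augment Res→P1→TankA→Out: bottleneck 3, flow now 7.
Augment Res→J7→J3→Out: bottleneck 4, flow now 11.
No augmenting path remains; maximum flow = 11.
In the residual graph, reachable from Res: {Res, P1, J7, TankA}.
Min-cut edges: Res→J4 (4), J7→J3 (4), TankA→Out (3); capacity 4 + 4 + 3 = 11.
This cut is saturated, so no flow can exceed 11.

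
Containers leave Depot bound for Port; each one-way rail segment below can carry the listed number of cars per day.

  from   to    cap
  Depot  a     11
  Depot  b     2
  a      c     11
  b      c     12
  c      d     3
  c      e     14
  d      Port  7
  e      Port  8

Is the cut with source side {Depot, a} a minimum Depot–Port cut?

Given cut capacity: 2 + 11 = 13.
Augment Depot→a→c→d→Port: bottleneck 3, flow now 3.
Augment Depot→a→c→e→Port: bottleneck 8, flow now 11.
No augmenting path remains; maximum flow = 11.
In the residual graph, reachable from Depot: {Depot, a, b, c, e}.
Min-cut edges: c→d (3), e→Port (8); capacity 3 + 8 = 11.
Cut capacity 13 exceeds the max flow 11, so it is not minimum.

No — its capacity is 13, but the minimum cut has capacity 11.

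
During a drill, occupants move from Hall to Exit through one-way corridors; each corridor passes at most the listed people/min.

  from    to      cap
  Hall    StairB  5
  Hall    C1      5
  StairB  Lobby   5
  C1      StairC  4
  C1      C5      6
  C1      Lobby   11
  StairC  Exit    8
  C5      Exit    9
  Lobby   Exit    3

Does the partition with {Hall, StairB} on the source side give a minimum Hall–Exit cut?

No — its capacity is 10, but the minimum cut has capacity 8.

Given cut capacity: 5 + 5 = 10.
Augment Hall→StairB→Lobby→Exit: bottleneck 3, flow now 3.
Augment Hall→C1→StairC→Exit: bottleneck 4, flow now 7.
Augment Hall→C1→C5→Exit: bottleneck 1, flow now 8.
No augmenting path remains; maximum flow = 8.
In the residual graph, reachable from Hall: {Hall, StairB, Lobby}.
Min-cut edges: Hall→C1 (5), Lobby→Exit (3); capacity 5 + 3 = 8.
Cut capacity 10 exceeds the max flow 8, so it is not minimum.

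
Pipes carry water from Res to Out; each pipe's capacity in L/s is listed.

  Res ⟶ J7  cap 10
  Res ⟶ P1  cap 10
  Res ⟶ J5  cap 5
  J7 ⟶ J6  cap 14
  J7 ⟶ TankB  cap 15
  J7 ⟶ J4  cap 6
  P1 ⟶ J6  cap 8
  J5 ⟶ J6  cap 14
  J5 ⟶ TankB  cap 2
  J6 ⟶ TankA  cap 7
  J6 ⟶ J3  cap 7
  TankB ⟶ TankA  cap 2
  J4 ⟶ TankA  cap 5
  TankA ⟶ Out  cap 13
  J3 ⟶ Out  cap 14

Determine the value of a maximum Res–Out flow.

Augment Res→J7→J6→TankA→Out: bottleneck 7, flow now 7.
Augment Res→J7→J6→J3→Out: bottleneck 3, flow now 10.
Augment Res→P1→J6→J3→Out: bottleneck 4, flow now 14.
Augment Res→J5→TankB→TankA→Out: bottleneck 2, flow now 16.
Augment Res→P1→J6→J7→J4→TankA→Out: bottleneck 4, flow now 20. (uses reverse residual edge)
No augmenting path remains; maximum flow = 20.
In the residual graph, reachable from Res: {Res, J7, P1, J5, J6, TankB, J4, TankA}.
Min-cut edges: J6→J3 (7), TankA→Out (13); capacity 7 + 13 = 20.
This cut is saturated, so no flow can exceed 20.

20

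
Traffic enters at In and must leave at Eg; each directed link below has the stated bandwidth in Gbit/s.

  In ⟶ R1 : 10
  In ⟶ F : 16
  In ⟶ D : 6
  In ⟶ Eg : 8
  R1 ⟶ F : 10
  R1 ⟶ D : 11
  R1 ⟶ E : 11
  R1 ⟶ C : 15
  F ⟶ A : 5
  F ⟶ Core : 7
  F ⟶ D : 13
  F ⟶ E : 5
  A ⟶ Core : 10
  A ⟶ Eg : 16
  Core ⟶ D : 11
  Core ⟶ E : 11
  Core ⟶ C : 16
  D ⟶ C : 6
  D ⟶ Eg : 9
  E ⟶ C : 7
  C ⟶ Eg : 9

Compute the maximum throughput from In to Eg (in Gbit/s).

31

Augment In→Eg: bottleneck 8, flow now 8.
Augment In→D→Eg: bottleneck 6, flow now 14.
Augment In→R1→D→Eg: bottleneck 3, flow now 17.
Augment In→R1→C→Eg: bottleneck 7, flow now 24.
Augment In→F→A→Eg: bottleneck 5, flow now 29.
Augment In→F→Core→C→Eg: bottleneck 2, flow now 31.
No augmenting path remains; maximum flow = 31.
In the residual graph, reachable from In: {In, R1, F, Core, D, E, C}.
Min-cut edges: In→Eg (8), F→A (5), D→Eg (9), C→Eg (9); capacity 8 + 5 + 9 + 9 = 31.
This cut is saturated, so no flow can exceed 31.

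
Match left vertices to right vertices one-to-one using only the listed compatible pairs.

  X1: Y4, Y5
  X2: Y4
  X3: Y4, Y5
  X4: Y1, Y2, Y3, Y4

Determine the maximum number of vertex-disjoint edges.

Unit-capacity flow: source→left, listed edges, right→sink; max matching = max flow.
Augmenting path X1→Y4 (+1); matched 1.
Augmenting path X3→Y5 (+1); matched 2.
Augmenting path X4→Y1 (+1); matched 3.
No augmenting path remains; maximum matching = 3.
König certificate: {X4, Y4, Y5} is a vertex cover of size 3 (every listed pair touches it), so no matching can be larger.

3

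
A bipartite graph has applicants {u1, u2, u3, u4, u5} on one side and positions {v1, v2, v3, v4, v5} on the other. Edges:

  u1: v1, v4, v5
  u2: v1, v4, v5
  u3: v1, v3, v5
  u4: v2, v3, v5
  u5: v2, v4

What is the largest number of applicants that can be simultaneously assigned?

5

Unit-capacity flow: source→left, listed edges, right→sink; max matching = max flow.
Augmenting path u1→v1 (+1); matched 1.
Augmenting path u2→v4 (+1); matched 2.
Augmenting path u3→v3 (+1); matched 3.
Augmenting path u4→v2 (+1); matched 4.
Augmenting path u5→v2→u4→v5 (+1); matched 5.
No augmenting path remains; maximum matching = 5.
König certificate: {u1, u2, u3, u4, u5} is a vertex cover of size 5 (every listed pair touches it), so no matching can be larger.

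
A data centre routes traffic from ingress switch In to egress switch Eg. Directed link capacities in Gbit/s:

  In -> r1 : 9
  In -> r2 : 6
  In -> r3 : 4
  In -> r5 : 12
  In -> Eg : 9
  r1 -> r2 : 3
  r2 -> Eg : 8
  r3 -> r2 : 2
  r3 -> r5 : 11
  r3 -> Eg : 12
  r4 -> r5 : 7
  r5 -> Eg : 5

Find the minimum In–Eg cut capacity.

26

Augment In→Eg: bottleneck 9, flow now 9.
Augment In→r2→Eg: bottleneck 6, flow now 15.
Augment In→r3→Eg: bottleneck 4, flow now 19.
Augment In→r5→Eg: bottleneck 5, flow now 24.
Augment In→r1→r2→Eg: bottleneck 2, flow now 26.
No augmenting path remains; maximum flow = 26.
By max-flow min-cut, the minimum cut capacity equals the max flow.
In the residual graph, reachable from In: {In, r1, r2, r5}.
Min-cut edges: In→r3 (4), In→Eg (9), r2→Eg (8), r5→Eg (5); capacity 4 + 9 + 8 + 5 = 26.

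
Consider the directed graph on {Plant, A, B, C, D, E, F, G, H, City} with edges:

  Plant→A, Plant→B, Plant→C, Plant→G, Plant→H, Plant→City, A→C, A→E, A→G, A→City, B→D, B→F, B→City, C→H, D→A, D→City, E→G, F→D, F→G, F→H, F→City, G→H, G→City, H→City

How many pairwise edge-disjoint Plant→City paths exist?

5

Assign every edge capacity 1; by Menger, the answer equals the max flow.
Path Plant→City (+1); total 1.
Path Plant→A→City (+1); total 2.
Path Plant→B→City (+1); total 3.
Path Plant→G→City (+1); total 4.
Path Plant→H→City (+1); total 5.
No residual Plant→City path; max flow = 5.
Certifying cut of size 5: {H→City, Plant→A, Plant→B, Plant→City, Plant→G}.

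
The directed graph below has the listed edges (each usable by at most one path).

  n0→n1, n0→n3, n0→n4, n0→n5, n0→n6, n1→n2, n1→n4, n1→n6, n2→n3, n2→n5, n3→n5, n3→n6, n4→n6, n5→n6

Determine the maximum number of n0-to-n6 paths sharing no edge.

Assign every edge capacity 1; by Menger, the answer equals the max flow.
Path n0→n6 (+1); total 1.
Path n0→n1→n6 (+1); total 2.
Path n0→n3→n6 (+1); total 3.
Path n0→n4→n6 (+1); total 4.
Path n0→n5→n6 (+1); total 5.
No residual n0→n6 path; max flow = 5.
Certifying cut of size 5: {n0→n1, n0→n3, n0→n4, n0→n5, n0→n6}.

5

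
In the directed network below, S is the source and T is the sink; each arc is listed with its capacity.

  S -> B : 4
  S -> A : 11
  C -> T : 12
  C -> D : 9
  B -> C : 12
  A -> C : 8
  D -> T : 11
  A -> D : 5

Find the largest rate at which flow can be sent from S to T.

15

Augment S→A→C→T: bottleneck 8, flow now 8.
Augment S→A→D→T: bottleneck 3, flow now 11.
Augment S→B→C→T: bottleneck 4, flow now 15.
No augmenting path remains; maximum flow = 15.
In the residual graph, reachable from S: {S}.
Min-cut edges: S→A (11), S→B (4); capacity 11 + 4 = 15.
This cut is saturated, so no flow can exceed 15.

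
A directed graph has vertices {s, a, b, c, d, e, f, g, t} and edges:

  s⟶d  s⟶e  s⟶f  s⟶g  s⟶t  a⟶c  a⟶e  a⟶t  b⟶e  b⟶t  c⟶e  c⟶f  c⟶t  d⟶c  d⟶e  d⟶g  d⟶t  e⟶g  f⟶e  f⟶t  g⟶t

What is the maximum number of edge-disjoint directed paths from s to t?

4

Assign every edge capacity 1; by Menger, the answer equals the max flow.
Path s→t (+1); total 1.
Path s→d→t (+1); total 2.
Path s→f→t (+1); total 3.
Path s→g→t (+1); total 4.
No residual s→t path; max flow = 4.
Certifying cut of size 4: {g→t, s→d, s→f, s→t}.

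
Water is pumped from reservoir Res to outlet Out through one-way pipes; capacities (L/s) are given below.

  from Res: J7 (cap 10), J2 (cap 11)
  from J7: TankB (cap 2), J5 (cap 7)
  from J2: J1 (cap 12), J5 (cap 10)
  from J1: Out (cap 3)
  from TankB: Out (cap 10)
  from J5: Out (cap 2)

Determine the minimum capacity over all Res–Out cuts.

Augment Res→J7→TankB→Out: bottleneck 2, flow now 2.
Augment Res→J7→J5→Out: bottleneck 2, flow now 4.
Augment Res→J2→J1→Out: bottleneck 3, flow now 7.
No augmenting path remains; maximum flow = 7.
By max-flow min-cut, the minimum cut capacity equals the max flow.
In the residual graph, reachable from Res: {Res, J7, J2, J1, J5}.
Min-cut edges: J7→TankB (2), J1→Out (3), J5→Out (2); capacity 2 + 3 + 2 = 7.

7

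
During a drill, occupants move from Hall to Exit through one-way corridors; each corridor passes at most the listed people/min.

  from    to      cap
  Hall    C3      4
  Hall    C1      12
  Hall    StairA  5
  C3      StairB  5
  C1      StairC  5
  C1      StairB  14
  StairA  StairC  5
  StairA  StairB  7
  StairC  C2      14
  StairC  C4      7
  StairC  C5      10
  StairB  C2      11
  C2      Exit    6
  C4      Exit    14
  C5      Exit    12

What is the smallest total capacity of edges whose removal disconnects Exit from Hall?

16

Augment Hall→C3→StairB→C2→Exit: bottleneck 4, flow now 4.
Augment Hall→C1→StairC→C2→Exit: bottleneck 2, flow now 6.
Augment Hall→C1→StairC→C4→Exit: bottleneck 3, flow now 9.
Augment Hall→StairA→StairC→C4→Exit: bottleneck 4, flow now 13.
Augment Hall→StairA→StairC→C5→Exit: bottleneck 1, flow now 14.
Augment Hall→C1→StairB→C2→StairC→C5→Exit: bottleneck 2, flow now 16. (uses reverse residual edge)
No augmenting path remains; maximum flow = 16.
By max-flow min-cut, the minimum cut capacity equals the max flow.
In the residual graph, reachable from Hall: {Hall, C3, C1, StairB, C2}.
Min-cut edges: Hall→StairA (5), C1→StairC (5), C2→Exit (6); capacity 5 + 5 + 6 = 16.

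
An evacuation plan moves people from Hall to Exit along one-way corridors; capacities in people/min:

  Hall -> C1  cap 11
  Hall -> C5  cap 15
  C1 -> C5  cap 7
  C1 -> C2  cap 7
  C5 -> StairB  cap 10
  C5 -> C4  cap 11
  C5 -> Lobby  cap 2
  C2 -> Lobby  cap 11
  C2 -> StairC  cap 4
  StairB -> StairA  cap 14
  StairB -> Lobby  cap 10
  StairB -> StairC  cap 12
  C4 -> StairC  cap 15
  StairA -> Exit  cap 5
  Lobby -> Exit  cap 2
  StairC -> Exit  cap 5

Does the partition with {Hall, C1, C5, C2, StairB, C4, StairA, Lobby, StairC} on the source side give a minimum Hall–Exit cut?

Given cut capacity: 5 + 2 + 5 = 12.
Augment Hall→C5→Lobby→Exit: bottleneck 2, flow now 2.
Augment Hall→C1→C2→StairC→Exit: bottleneck 4, flow now 6.
Augment Hall→C5→StairB→StairA→Exit: bottleneck 5, flow now 11.
Augment Hall→C5→StairB→StairC→Exit: bottleneck 1, flow now 12.
No augmenting path remains; maximum flow = 12.
Cut capacity 12 equals the max flow, so it is a minimum cut.

Yes — it is a minimum cut (capacity 12).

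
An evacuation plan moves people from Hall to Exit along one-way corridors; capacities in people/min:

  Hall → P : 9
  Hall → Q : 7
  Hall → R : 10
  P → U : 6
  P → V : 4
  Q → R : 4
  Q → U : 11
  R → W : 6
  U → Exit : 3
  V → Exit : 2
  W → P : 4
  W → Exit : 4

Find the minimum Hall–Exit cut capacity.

Augment Hall→P→U→Exit: bottleneck 3, flow now 3.
Augment Hall→P→V→Exit: bottleneck 2, flow now 5.
Augment Hall→R→W→Exit: bottleneck 4, flow now 9.
No augmenting path remains; maximum flow = 9.
By max-flow min-cut, the minimum cut capacity equals the max flow.
In the residual graph, reachable from Hall: {Hall, P, Q, R, U, V, W}.
Min-cut edges: U→Exit (3), V→Exit (2), W→Exit (4); capacity 3 + 2 + 4 = 9.

9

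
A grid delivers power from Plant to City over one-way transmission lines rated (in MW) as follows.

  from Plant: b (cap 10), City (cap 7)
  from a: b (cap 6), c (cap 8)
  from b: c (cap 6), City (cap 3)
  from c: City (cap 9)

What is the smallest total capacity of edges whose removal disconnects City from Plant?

16

Augment Plant→City: bottleneck 7, flow now 7.
Augment Plant→b→City: bottleneck 3, flow now 10.
Augment Plant→b→c→City: bottleneck 6, flow now 16.
No augmenting path remains; maximum flow = 16.
By max-flow min-cut, the minimum cut capacity equals the max flow.
In the residual graph, reachable from Plant: {Plant, b}.
Min-cut edges: Plant→City (7), b→c (6), b→City (3); capacity 7 + 6 + 3 = 16.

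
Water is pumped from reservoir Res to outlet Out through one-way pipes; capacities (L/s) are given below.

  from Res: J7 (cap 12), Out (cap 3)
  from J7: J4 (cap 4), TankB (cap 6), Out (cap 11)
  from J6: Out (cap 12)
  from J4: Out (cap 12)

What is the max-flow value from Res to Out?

Augment Res→Out: bottleneck 3, flow now 3.
Augment Res→J7→Out: bottleneck 11, flow now 14.
Augment Res→J7→J4→Out: bottleneck 1, flow now 15.
No augmenting path remains; maximum flow = 15.
In the residual graph, reachable from Res: {Res}.
Min-cut edges: Res→J7 (12), Res→Out (3); capacity 12 + 3 = 15.
This cut is saturated, so no flow can exceed 15.

15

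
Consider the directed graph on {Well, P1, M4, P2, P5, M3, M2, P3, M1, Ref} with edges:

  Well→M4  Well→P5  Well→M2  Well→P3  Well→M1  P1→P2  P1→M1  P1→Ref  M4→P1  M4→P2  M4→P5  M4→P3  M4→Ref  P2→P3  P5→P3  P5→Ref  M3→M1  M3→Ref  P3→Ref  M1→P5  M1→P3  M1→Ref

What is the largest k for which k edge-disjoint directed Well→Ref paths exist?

4

Assign every edge capacity 1; by Menger, the answer equals the max flow.
Path Well→M4→Ref (+1); total 1.
Path Well→P5→Ref (+1); total 2.
Path Well→P3→Ref (+1); total 3.
Path Well→M1→Ref (+1); total 4.
No residual Well→Ref path; max flow = 4.
Certifying cut of size 4: {Well→M1, Well→M4, Well→P3, Well→P5}.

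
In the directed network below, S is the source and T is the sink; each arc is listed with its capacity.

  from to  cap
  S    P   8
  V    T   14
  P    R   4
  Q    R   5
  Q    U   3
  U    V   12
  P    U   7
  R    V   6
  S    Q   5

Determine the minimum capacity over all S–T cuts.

Augment S→P→R→V→T: bottleneck 4, flow now 4.
Augment S→P→U→V→T: bottleneck 4, flow now 8.
Augment S→Q→R→V→T: bottleneck 2, flow now 10.
Augment S→Q→U→V→T: bottleneck 3, flow now 13.
No augmenting path remains; maximum flow = 13.
By max-flow min-cut, the minimum cut capacity equals the max flow.
In the residual graph, reachable from S: {S}.
Min-cut edges: S→P (8), S→Q (5); capacity 8 + 5 = 13.

13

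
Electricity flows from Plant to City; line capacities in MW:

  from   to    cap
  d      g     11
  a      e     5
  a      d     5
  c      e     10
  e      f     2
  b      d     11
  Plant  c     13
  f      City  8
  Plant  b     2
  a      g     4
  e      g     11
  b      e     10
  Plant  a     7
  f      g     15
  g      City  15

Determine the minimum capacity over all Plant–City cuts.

Augment Plant→a→g→City: bottleneck 4, flow now 4.
Augment Plant→a→d→g→City: bottleneck 3, flow now 7.
Augment Plant→b→d→g→City: bottleneck 2, flow now 9.
Augment Plant→c→e→f→City: bottleneck 2, flow now 11.
Augment Plant→c→e→g→City: bottleneck 6, flow now 17.
No augmenting path remains; maximum flow = 17.
By max-flow min-cut, the minimum cut capacity equals the max flow.
In the residual graph, reachable from Plant: {Plant, a, b, c, d, e, g}.
Min-cut edges: e→f (2), g→City (15); capacity 2 + 15 = 17.

17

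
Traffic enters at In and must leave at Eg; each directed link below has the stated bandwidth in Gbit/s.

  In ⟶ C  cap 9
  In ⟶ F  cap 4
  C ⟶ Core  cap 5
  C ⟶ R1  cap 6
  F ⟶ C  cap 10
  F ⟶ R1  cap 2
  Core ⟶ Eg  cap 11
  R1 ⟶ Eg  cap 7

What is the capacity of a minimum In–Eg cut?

Augment In→C→Core→Eg: bottleneck 5, flow now 5.
Augment In→C→R1→Eg: bottleneck 4, flow now 9.
Augment In→F→R1→Eg: bottleneck 2, flow now 11.
Augment In→F→C→R1→Eg: bottleneck 1, flow now 12.
No augmenting path remains; maximum flow = 12.
By max-flow min-cut, the minimum cut capacity equals the max flow.
In the residual graph, reachable from In: {In, C, F, R1}.
Min-cut edges: C→Core (5), R1→Eg (7); capacity 5 + 7 = 12.

12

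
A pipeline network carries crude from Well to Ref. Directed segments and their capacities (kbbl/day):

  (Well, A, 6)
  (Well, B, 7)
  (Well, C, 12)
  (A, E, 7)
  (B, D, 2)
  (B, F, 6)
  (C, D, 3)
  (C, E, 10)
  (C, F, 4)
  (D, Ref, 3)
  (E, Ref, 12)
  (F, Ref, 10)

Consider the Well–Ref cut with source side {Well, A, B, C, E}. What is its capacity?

27

Edges leaving {Well, A, B, C, E}: B→D (2), B→F (6), C→D (3), C→F (4), E→Ref (12).
Cut capacity = 2 + 6 + 3 + 4 + 12 = 27.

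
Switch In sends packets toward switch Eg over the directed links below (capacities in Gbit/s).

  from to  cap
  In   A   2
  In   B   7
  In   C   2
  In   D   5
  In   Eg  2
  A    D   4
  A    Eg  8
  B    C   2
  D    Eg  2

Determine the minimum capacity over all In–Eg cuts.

Augment In→Eg: bottleneck 2, flow now 2.
Augment In→A→Eg: bottleneck 2, flow now 4.
Augment In→D→Eg: bottleneck 2, flow now 6.
No augmenting path remains; maximum flow = 6.
By max-flow min-cut, the minimum cut capacity equals the max flow.
In the residual graph, reachable from In: {In, B, C, D}.
Min-cut edges: In→A (2), In→Eg (2), D→Eg (2); capacity 2 + 2 + 2 = 6.

6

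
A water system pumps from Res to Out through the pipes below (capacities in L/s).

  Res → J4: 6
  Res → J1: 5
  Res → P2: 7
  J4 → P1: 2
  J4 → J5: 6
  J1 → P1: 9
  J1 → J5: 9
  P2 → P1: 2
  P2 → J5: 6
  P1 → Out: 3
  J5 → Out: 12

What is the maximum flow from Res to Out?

15

Augment Res→J4→P1→Out: bottleneck 2, flow now 2.
Augment Res→J4→J5→Out: bottleneck 4, flow now 6.
Augment Res→J1→P1→Out: bottleneck 1, flow now 7.
Augment Res→J1→J5→Out: bottleneck 4, flow now 11.
Augment Res→P2→J5→Out: bottleneck 4, flow now 15.
No augmenting path remains; maximum flow = 15.
In the residual graph, reachable from Res: {Res, J4, J1, P2, P1, J5}.
Min-cut edges: P1→Out (3), J5→Out (12); capacity 3 + 12 = 15.
This cut is saturated, so no flow can exceed 15.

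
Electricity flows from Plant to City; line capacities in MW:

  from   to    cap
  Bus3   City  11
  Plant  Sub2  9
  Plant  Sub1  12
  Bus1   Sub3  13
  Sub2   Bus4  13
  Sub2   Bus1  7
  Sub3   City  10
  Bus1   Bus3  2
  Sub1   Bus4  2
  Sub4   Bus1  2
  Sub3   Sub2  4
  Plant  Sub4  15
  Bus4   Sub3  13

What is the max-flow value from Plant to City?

12

Augment Plant→Sub1→Bus4→Sub3→City: bottleneck 2, flow now 2.
Augment Plant→Sub2→Bus4→Sub3→City: bottleneck 8, flow now 10.
Augment Plant→Sub2→Bus1→Bus3→City: bottleneck 1, flow now 11.
Augment Plant→Sub4→Bus1→Bus3→City: bottleneck 1, flow now 12.
No augmenting path remains; maximum flow = 12.
In the residual graph, reachable from Plant: {Plant, Sub1, Sub2, Sub4, Bus4, Bus1, Sub3}.
Min-cut edges: Bus1→Bus3 (2), Sub3→City (10); capacity 2 + 10 = 12.
This cut is saturated, so no flow can exceed 12.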